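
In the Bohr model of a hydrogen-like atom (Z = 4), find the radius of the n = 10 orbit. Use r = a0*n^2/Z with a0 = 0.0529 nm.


r = a0 * n^2 / Z
= 0.0529 * 10^2 / 4
= 0.0529 * 100 / 4
= 1.3225 nm

1.3225


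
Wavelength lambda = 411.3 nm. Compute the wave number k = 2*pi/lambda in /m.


k = 2 * pi / lambda
= 6.2832 / (411.3e-9)
= 6.2832 / 4.1130e-07
= 1.5276e+07 /m

1.5276e+07


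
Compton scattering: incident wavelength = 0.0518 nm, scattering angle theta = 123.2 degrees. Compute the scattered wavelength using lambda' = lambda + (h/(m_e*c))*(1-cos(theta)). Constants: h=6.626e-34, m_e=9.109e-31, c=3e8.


Compton wavelength: h/(m_e*c) = 2.4247e-12 m
d_lambda = 2.4247e-12 * (1 - cos(123.2 deg))
= 2.4247e-12 * 1.547563
= 3.7524e-12 m = 0.003752 nm
lambda' = 0.0518 + 0.003752
= 0.055552 nm

0.055552


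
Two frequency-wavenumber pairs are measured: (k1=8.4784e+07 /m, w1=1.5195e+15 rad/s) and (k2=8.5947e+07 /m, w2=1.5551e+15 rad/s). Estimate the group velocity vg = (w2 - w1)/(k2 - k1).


vg = (w2 - w1) / (k2 - k1)
= (1.5551e+15 - 1.5195e+15) / (8.5947e+07 - 8.4784e+07)
= 3.5600e+13 / 1.1630e+06
= 3.0610e+07 m/s

3.0610e+07


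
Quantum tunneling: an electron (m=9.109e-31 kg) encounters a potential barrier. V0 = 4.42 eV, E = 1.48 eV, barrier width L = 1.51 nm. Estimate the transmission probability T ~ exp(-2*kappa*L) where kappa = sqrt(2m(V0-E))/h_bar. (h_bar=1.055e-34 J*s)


V0 - E = 2.94 eV = 4.7099e-19 J
kappa = sqrt(2 * m * (V0-E)) / h_bar
= sqrt(2 * 9.109e-31 * 4.7099e-19) / 1.055e-34
= 8.7802e+09 /m
2*kappa*L = 2 * 8.7802e+09 * 1.51e-9
= 26.5161
T = exp(-26.5161) = 3.049308e-12

3.049308e-12


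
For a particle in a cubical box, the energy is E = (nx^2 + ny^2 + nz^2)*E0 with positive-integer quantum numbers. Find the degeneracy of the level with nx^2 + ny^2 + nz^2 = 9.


Enumerate all (nx, ny, nz) with nx^2 + ny^2 + nz^2 = 9:
(1,2,2)
(2,1,2)
(2,2,1)
Total degeneracy = 3

3


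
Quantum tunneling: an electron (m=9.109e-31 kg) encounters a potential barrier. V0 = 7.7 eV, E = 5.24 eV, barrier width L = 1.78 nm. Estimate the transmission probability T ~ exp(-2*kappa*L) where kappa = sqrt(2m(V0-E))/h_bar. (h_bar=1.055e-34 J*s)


V0 - E = 2.46 eV = 3.9409e-19 J
kappa = sqrt(2 * m * (V0-E)) / h_bar
= sqrt(2 * 9.109e-31 * 3.9409e-19) / 1.055e-34
= 8.0315e+09 /m
2*kappa*L = 2 * 8.0315e+09 * 1.78e-9
= 28.5921
T = exp(-28.5921) = 3.824638e-13

3.824638e-13


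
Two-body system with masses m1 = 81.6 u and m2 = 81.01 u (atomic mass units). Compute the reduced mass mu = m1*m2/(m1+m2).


mu = m1 * m2 / (m1 + m2)
= 81.6 * 81.01 / (81.6 + 81.01)
= 6610.416 / 162.61
= 40.652 u

40.652


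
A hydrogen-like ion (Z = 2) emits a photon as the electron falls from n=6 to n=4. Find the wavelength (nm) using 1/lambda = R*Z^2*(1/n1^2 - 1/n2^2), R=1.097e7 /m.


1/lambda = R * Z^2 * (1/n1^2 - 1/n2^2)
= 1.097e7 * 2^2 * (1/4^2 - 1/6^2)
= 1.097e7 * 4 * (0.0625 - 0.027778)
= 1.5236e+06 /m
lambda = 1 / 1.5236e+06
= 656.3355 nm

656.3355


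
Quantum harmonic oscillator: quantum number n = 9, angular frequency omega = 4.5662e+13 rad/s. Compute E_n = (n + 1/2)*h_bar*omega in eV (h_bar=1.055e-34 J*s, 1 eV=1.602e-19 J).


E = (n + 1/2) * h_bar * omega
= (9 + 0.5) * 1.055e-34 * 4.5662e+13
= 9.5 * 4.8173e-21
= 4.5765e-20 J
= 0.2857 eV

0.2857


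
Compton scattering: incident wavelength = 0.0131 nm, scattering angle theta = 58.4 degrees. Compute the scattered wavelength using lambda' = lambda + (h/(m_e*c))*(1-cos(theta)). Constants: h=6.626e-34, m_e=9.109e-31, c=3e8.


Compton wavelength: h/(m_e*c) = 2.4247e-12 m
d_lambda = 2.4247e-12 * (1 - cos(58.4 deg))
= 2.4247e-12 * 0.476014
= 1.1542e-12 m = 0.001154 nm
lambda' = 0.0131 + 0.001154
= 0.014254 nm

0.014254


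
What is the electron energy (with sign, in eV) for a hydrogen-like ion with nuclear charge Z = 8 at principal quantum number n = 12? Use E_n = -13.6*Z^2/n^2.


E_n = -13.6 * Z^2 / n^2
= -13.6 * 8^2 / 12^2
= -13.6 * 64 / 144
= -6.0444 eV

-6.0444


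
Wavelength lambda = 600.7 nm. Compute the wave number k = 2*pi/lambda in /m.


k = 2 * pi / lambda
= 6.2832 / (600.7e-9)
= 6.2832 / 6.0070e-07
= 1.0460e+07 /m

1.0460e+07


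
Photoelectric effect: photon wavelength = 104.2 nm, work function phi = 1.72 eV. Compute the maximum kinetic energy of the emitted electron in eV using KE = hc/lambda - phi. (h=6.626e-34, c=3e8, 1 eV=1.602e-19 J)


E_photon = hc / lambda
= (6.626e-34)(3e8) / (104.2e-9)
= 1.9077e-18 J
= 11.9081 eV
KE = E_photon - phi
= 11.9081 - 1.72
= 10.1881 eV

10.1881


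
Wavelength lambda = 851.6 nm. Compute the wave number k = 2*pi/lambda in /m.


k = 2 * pi / lambda
= 6.2832 / (851.6e-9)
= 6.2832 / 8.5160e-07
= 7.3781e+06 /m

7.3781e+06


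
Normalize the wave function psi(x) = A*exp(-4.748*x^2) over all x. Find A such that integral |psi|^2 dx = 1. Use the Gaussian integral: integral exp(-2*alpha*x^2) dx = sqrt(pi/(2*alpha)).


integral |psi|^2 dx = A^2 * sqrt(pi/(2*alpha)) = 1
A^2 = sqrt(2*alpha/pi)
= sqrt(2 * 4.748 / pi)
= 1.738583
A = sqrt(1.738583)
= 1.3186

1.3186


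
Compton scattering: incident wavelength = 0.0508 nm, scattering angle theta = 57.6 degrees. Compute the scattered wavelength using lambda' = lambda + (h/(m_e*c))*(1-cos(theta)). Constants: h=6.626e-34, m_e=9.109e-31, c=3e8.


Compton wavelength: h/(m_e*c) = 2.4247e-12 m
d_lambda = 2.4247e-12 * (1 - cos(57.6 deg))
= 2.4247e-12 * 0.464173
= 1.1255e-12 m = 0.001125 nm
lambda' = 0.0508 + 0.001125
= 0.051925 nm

0.051925


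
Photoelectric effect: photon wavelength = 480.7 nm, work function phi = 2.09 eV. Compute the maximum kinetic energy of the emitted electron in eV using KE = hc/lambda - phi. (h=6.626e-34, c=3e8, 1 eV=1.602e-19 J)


E_photon = hc / lambda
= (6.626e-34)(3e8) / (480.7e-9)
= 4.1352e-19 J
= 2.5813 eV
KE = E_photon - phi
= 2.5813 - 2.09
= 0.4913 eV

0.4913


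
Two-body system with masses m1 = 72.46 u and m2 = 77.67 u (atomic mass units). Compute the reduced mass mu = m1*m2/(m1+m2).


mu = m1 * m2 / (m1 + m2)
= 72.46 * 77.67 / (72.46 + 77.67)
= 5627.9682 / 150.13
= 37.4873 u

37.4873


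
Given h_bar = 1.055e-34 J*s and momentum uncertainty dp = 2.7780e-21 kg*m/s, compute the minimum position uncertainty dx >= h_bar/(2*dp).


dx = h_bar / (2 * dp)
= 1.055e-34 / (2 * 2.7780e-21)
= 1.055e-34 / 5.5560e-21
= 1.8988e-14 m

1.8988e-14


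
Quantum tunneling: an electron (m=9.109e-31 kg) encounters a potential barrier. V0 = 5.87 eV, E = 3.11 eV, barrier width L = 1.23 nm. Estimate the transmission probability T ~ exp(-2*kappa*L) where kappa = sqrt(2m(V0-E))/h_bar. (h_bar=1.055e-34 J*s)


V0 - E = 2.76 eV = 4.4215e-19 J
kappa = sqrt(2 * m * (V0-E)) / h_bar
= sqrt(2 * 9.109e-31 * 4.4215e-19) / 1.055e-34
= 8.5071e+09 /m
2*kappa*L = 2 * 8.5071e+09 * 1.23e-9
= 20.9276
T = exp(-20.9276) = 8.152148e-10

8.152148e-10


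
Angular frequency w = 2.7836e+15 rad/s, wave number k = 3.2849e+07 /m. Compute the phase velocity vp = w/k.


vp = w / k
= 2.7836e+15 / 3.2849e+07
= 8.4739e+07 m/s

8.4739e+07


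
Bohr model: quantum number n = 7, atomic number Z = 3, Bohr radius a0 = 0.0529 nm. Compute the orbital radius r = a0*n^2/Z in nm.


r = a0 * n^2 / Z
= 0.0529 * 7^2 / 3
= 0.0529 * 49 / 3
= 0.864 nm

0.864


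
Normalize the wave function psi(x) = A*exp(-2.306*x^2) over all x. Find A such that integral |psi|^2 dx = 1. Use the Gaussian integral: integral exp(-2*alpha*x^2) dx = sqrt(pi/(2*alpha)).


integral |psi|^2 dx = A^2 * sqrt(pi/(2*alpha)) = 1
A^2 = sqrt(2*alpha/pi)
= sqrt(2 * 2.306 / pi)
= 1.211629
A = sqrt(1.211629)
= 1.1007

1.1007


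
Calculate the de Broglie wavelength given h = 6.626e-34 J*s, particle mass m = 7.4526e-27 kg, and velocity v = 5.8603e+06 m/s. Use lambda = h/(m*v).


lambda = h / (m * v)
= 6.626e-34 / (7.4526e-27 * 5.8603e+06)
= 6.626e-34 / 4.3674e-20
= 1.5171e-14 m

1.5171e-14


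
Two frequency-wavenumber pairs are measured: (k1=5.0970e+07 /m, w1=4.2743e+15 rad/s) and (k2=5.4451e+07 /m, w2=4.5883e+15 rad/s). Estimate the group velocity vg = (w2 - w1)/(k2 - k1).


vg = (w2 - w1) / (k2 - k1)
= (4.5883e+15 - 4.2743e+15) / (5.4451e+07 - 5.0970e+07)
= 3.1400e+14 / 3.4810e+06
= 9.0204e+07 m/s

9.0204e+07


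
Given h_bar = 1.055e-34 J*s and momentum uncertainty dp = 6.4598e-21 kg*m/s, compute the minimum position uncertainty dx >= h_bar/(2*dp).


dx = h_bar / (2 * dp)
= 1.055e-34 / (2 * 6.4598e-21)
= 1.055e-34 / 1.2920e-20
= 8.1659e-15 m

8.1659e-15


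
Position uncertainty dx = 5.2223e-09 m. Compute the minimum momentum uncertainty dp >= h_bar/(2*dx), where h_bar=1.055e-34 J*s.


dp = h_bar / (2 * dx)
= 1.055e-34 / (2 * 5.2223e-09)
= 1.055e-34 / 1.0445e-08
= 1.0101e-26 kg*m/s

1.0101e-26


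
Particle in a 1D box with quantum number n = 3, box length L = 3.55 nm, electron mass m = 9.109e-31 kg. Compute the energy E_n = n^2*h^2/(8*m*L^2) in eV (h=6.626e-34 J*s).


E = n^2 * h^2 / (8 * m * L^2)
= 3^2 * (6.626e-34)^2 / (8 * 9.109e-31 * (3.55e-9)^2)
= 9 * 4.3904e-67 / (8 * 9.109e-31 * 1.2602e-17)
= 4.3026e-20 J
= 0.2686 eV

0.2686


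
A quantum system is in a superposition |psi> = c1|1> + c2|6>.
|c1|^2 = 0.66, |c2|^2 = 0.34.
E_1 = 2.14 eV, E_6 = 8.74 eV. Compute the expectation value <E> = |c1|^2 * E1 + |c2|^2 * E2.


<E> = |c1|^2 * E1 + |c2|^2 * E2
= 0.66 * 2.14 + 0.34 * 8.74
= 1.4124 + 2.9716
= 4.384 eV

4.384


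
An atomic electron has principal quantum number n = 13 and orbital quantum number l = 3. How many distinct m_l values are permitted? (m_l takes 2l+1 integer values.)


m_l ranges from -l to +l in integer steps
So m_l goes from -3 to +3
Count = 2l + 1 = 2*3 + 1
= 7

7


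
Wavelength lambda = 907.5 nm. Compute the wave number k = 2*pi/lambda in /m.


k = 2 * pi / lambda
= 6.2832 / (907.5e-9)
= 6.2832 / 9.0750e-07
= 6.9236e+06 /m

6.9236e+06


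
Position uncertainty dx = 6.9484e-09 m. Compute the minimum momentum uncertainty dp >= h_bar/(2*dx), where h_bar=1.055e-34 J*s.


dp = h_bar / (2 * dx)
= 1.055e-34 / (2 * 6.9484e-09)
= 1.055e-34 / 1.3897e-08
= 7.5917e-27 kg*m/s

7.5917e-27


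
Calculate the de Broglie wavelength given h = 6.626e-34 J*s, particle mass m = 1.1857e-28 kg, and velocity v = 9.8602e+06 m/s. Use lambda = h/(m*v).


lambda = h / (m * v)
= 6.626e-34 / (1.1857e-28 * 9.8602e+06)
= 6.626e-34 / 1.1691e-21
= 5.6675e-13 m

5.6675e-13


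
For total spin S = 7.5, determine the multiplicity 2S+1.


Spin multiplicity = 2S + 1
= 2 * 7.5 + 1
= 15.0 + 1
= 16

16


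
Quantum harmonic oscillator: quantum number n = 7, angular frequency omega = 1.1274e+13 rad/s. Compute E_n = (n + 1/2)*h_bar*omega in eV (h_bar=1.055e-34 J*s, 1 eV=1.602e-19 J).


E = (n + 1/2) * h_bar * omega
= (7 + 0.5) * 1.055e-34 * 1.1274e+13
= 7.5 * 1.1894e-21
= 8.9206e-21 J
= 0.0557 eV

0.0557


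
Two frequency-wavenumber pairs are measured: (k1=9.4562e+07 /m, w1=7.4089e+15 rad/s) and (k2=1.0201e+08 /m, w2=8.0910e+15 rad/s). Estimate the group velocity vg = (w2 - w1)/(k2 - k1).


vg = (w2 - w1) / (k2 - k1)
= (8.0910e+15 - 7.4089e+15) / (1.0201e+08 - 9.4562e+07)
= 6.8210e+14 / 7.4480e+06
= 9.1582e+07 m/s

9.1582e+07


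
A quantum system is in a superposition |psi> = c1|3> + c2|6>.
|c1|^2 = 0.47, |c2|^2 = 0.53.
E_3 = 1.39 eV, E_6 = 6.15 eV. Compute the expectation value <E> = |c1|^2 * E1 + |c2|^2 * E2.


<E> = |c1|^2 * E1 + |c2|^2 * E2
= 0.47 * 1.39 + 0.53 * 6.15
= 0.6533 + 3.2595
= 3.9128 eV

3.9128


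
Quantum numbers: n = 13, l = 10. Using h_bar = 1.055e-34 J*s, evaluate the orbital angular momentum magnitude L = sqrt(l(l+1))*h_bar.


L = sqrt(l*(l+1)) * h_bar
= sqrt(10 * 11) * 1.055e-34
= sqrt(110) * 1.055e-34
= 10.4881 * 1.055e-34
= 1.1065e-33 J*s

1.1065e-33


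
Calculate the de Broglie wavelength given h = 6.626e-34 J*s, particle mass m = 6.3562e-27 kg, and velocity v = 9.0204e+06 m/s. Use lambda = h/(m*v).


lambda = h / (m * v)
= 6.626e-34 / (6.3562e-27 * 9.0204e+06)
= 6.626e-34 / 5.7335e-20
= 1.1557e-14 m

1.1557e-14


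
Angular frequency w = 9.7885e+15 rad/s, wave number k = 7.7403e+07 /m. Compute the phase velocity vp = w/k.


vp = w / k
= 9.7885e+15 / 7.7403e+07
= 1.2646e+08 m/s

1.2646e+08


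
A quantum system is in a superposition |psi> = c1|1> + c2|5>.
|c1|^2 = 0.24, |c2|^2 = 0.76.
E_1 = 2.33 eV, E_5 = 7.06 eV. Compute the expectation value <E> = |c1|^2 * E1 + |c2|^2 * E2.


<E> = |c1|^2 * E1 + |c2|^2 * E2
= 0.24 * 2.33 + 0.76 * 7.06
= 0.5592 + 5.3656
= 5.9248 eV

5.9248


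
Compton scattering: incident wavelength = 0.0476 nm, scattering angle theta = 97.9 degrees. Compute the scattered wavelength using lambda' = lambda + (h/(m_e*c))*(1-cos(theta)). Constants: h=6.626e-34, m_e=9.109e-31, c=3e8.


Compton wavelength: h/(m_e*c) = 2.4247e-12 m
d_lambda = 2.4247e-12 * (1 - cos(97.9 deg))
= 2.4247e-12 * 1.137445
= 2.7580e-12 m = 0.002758 nm
lambda' = 0.0476 + 0.002758
= 0.050358 nm

0.050358


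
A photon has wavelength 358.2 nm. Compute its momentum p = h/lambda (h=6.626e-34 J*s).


p = h / lambda
= 6.626e-34 / (358.2e-9)
= 6.626e-34 / 3.5820e-07
= 1.8498e-27 kg*m/s

1.8498e-27


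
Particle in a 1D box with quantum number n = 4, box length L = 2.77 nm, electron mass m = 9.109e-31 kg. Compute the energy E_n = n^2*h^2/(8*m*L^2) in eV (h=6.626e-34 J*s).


E = n^2 * h^2 / (8 * m * L^2)
= 4^2 * (6.626e-34)^2 / (8 * 9.109e-31 * (2.77e-9)^2)
= 16 * 4.3904e-67 / (8 * 9.109e-31 * 7.6729e-18)
= 1.2563e-19 J
= 0.7842 eV

0.7842


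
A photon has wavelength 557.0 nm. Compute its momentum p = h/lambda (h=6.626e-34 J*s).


p = h / lambda
= 6.626e-34 / (557.0e-9)
= 6.626e-34 / 5.5700e-07
= 1.1896e-27 kg*m/s

1.1896e-27


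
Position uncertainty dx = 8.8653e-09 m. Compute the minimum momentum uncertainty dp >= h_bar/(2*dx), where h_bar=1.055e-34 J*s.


dp = h_bar / (2 * dx)
= 1.055e-34 / (2 * 8.8653e-09)
= 1.055e-34 / 1.7731e-08
= 5.9502e-27 kg*m/s

5.9502e-27


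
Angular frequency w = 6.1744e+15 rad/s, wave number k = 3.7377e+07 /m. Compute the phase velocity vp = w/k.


vp = w / k
= 6.1744e+15 / 3.7377e+07
= 1.6519e+08 m/s

1.6519e+08


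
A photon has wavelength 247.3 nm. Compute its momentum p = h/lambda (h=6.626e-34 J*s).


p = h / lambda
= 6.626e-34 / (247.3e-9)
= 6.626e-34 / 2.4730e-07
= 2.6793e-27 kg*m/s

2.6793e-27


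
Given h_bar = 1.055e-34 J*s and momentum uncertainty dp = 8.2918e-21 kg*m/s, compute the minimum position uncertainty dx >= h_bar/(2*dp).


dx = h_bar / (2 * dp)
= 1.055e-34 / (2 * 8.2918e-21)
= 1.055e-34 / 1.6584e-20
= 6.3617e-15 m

6.3617e-15


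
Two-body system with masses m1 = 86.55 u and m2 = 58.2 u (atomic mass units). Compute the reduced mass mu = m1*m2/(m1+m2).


mu = m1 * m2 / (m1 + m2)
= 86.55 * 58.2 / (86.55 + 58.2)
= 5037.21 / 144.75
= 34.7994 u

34.7994


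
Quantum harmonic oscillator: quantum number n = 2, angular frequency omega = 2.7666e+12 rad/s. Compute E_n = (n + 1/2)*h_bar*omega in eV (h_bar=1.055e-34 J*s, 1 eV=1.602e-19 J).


E = (n + 1/2) * h_bar * omega
= (2 + 0.5) * 1.055e-34 * 2.7666e+12
= 2.5 * 2.9188e-22
= 7.2969e-22 J
= 0.0046 eV

0.0046


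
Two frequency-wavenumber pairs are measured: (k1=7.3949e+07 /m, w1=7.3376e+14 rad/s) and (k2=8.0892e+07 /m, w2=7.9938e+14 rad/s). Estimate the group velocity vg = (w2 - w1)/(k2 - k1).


vg = (w2 - w1) / (k2 - k1)
= (7.9938e+14 - 7.3376e+14) / (8.0892e+07 - 7.3949e+07)
= 6.5620e+13 / 6.9430e+06
= 9.4512e+06 m/s

9.4512e+06


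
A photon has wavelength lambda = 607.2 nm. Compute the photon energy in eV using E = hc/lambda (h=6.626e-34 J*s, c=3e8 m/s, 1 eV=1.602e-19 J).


E = hc / lambda
= (6.626e-34)(3e8) / (607.2e-9)
= 1.9878e-25 / 6.0720e-07
= 3.2737e-19 J
Converting to eV: 3.2737e-19 / 1.602e-19
= 2.0435 eV

2.0435


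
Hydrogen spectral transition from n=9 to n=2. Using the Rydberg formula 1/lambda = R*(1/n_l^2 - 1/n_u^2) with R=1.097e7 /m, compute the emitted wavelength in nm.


1/lambda = R * (1/n_l^2 - 1/n_u^2)
= 1.097e7 * (1/2^2 - 1/9^2)
= 1.097e7 * (0.25 - 0.012346)
= 1.097e7 * 0.237654
= 2.6071e+06 /m
lambda = 1 / 2.6071e+06 = 383.5727 nm

383.5727


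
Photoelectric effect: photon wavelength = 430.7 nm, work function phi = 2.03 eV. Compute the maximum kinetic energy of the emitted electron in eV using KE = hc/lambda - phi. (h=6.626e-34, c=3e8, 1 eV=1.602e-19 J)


E_photon = hc / lambda
= (6.626e-34)(3e8) / (430.7e-9)
= 4.6153e-19 J
= 2.8809 eV
KE = E_photon - phi
= 2.8809 - 2.03
= 0.8509 eV

0.8509


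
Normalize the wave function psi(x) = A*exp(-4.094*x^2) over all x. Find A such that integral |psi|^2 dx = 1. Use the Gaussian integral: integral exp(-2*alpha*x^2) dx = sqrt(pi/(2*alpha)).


integral |psi|^2 dx = A^2 * sqrt(pi/(2*alpha)) = 1
A^2 = sqrt(2*alpha/pi)
= sqrt(2 * 4.094 / pi)
= 1.614411
A = sqrt(1.614411)
= 1.2706

1.2706


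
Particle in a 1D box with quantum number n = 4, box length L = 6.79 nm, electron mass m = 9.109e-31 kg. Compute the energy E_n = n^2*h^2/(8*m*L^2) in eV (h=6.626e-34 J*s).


E = n^2 * h^2 / (8 * m * L^2)
= 4^2 * (6.626e-34)^2 / (8 * 9.109e-31 * (6.79e-9)^2)
= 16 * 4.3904e-67 / (8 * 9.109e-31 * 4.6104e-17)
= 2.0908e-20 J
= 0.1305 eV

0.1305


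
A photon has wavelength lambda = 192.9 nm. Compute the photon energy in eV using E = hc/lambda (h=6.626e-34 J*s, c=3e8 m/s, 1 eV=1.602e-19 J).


E = hc / lambda
= (6.626e-34)(3e8) / (192.9e-9)
= 1.9878e-25 / 1.9290e-07
= 1.0305e-18 J
Converting to eV: 1.0305e-18 / 1.602e-19
= 6.4325 eV

6.4325


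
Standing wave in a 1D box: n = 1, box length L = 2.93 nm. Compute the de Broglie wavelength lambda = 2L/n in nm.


lambda = 2L / n
= 2 * 2.93 / 1
= 5.86 / 1
= 5.86 nm

5.86


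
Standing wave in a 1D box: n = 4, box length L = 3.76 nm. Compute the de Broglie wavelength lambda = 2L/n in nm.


lambda = 2L / n
= 2 * 3.76 / 4
= 7.52 / 4
= 1.88 nm

1.88


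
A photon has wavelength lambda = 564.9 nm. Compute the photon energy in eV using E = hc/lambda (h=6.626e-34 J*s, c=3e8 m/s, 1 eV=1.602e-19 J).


E = hc / lambda
= (6.626e-34)(3e8) / (564.9e-9)
= 1.9878e-25 / 5.6490e-07
= 3.5189e-19 J
Converting to eV: 3.5189e-19 / 1.602e-19
= 2.1965 eV

2.1965


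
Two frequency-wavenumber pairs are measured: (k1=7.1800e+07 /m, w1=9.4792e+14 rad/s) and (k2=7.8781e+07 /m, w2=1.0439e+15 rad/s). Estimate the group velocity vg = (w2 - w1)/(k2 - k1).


vg = (w2 - w1) / (k2 - k1)
= (1.0439e+15 - 9.4792e+14) / (7.8781e+07 - 7.1800e+07)
= 9.5980e+13 / 6.9810e+06
= 1.3749e+07 m/s

1.3749e+07


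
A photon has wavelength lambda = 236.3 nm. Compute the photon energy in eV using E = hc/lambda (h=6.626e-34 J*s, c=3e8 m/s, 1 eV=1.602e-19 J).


E = hc / lambda
= (6.626e-34)(3e8) / (236.3e-9)
= 1.9878e-25 / 2.3630e-07
= 8.4122e-19 J
Converting to eV: 8.4122e-19 / 1.602e-19
= 5.2511 eV

5.2511


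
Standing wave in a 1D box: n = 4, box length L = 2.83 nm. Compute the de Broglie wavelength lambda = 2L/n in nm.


lambda = 2L / n
= 2 * 2.83 / 4
= 5.66 / 4
= 1.415 nm

1.415


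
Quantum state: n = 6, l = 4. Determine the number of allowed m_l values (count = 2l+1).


m_l ranges from -l to +l in integer steps
So m_l goes from -4 to +4
Count = 2l + 1 = 2*4 + 1
= 9

9


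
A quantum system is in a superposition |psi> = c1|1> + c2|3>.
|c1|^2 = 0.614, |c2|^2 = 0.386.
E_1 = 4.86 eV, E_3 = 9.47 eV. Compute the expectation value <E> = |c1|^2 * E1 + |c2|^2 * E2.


<E> = |c1|^2 * E1 + |c2|^2 * E2
= 0.614 * 4.86 + 0.386 * 9.47
= 2.984 + 3.6554
= 6.6395 eV

6.6395


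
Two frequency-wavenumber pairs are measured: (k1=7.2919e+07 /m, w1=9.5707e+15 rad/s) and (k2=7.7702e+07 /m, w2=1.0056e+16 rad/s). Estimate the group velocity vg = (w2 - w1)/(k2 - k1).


vg = (w2 - w1) / (k2 - k1)
= (1.0056e+16 - 9.5707e+15) / (7.7702e+07 - 7.2919e+07)
= 4.8530e+14 / 4.7830e+06
= 1.0146e+08 m/s

1.0146e+08


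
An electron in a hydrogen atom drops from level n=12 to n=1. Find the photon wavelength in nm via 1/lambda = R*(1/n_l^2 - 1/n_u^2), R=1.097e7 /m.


1/lambda = R * (1/n_l^2 - 1/n_u^2)
= 1.097e7 * (1/1^2 - 1/12^2)
= 1.097e7 * (1.0 - 0.006944)
= 1.097e7 * 0.993056
= 1.0894e+07 /m
lambda = 1 / 1.0894e+07 = 91.7952 nm

91.7952


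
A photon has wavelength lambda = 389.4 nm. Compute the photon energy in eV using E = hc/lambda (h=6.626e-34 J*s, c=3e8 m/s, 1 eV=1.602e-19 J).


E = hc / lambda
= (6.626e-34)(3e8) / (389.4e-9)
= 1.9878e-25 / 3.8940e-07
= 5.1048e-19 J
Converting to eV: 5.1048e-19 / 1.602e-19
= 3.1865 eV

3.1865


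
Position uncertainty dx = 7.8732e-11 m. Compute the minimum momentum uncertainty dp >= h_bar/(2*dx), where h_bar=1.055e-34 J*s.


dp = h_bar / (2 * dx)
= 1.055e-34 / (2 * 7.8732e-11)
= 1.055e-34 / 1.5746e-10
= 6.6999e-25 kg*m/s

6.6999e-25


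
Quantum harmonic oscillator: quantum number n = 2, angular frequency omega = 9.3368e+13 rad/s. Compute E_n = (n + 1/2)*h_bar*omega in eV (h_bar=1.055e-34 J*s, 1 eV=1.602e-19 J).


E = (n + 1/2) * h_bar * omega
= (2 + 0.5) * 1.055e-34 * 9.3368e+13
= 2.5 * 9.8503e-21
= 2.4626e-20 J
= 0.1537 eV

0.1537


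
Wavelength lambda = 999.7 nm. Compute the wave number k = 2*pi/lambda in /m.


k = 2 * pi / lambda
= 6.2832 / (999.7e-9)
= 6.2832 / 9.9970e-07
= 6.2851e+06 /m

6.2851e+06


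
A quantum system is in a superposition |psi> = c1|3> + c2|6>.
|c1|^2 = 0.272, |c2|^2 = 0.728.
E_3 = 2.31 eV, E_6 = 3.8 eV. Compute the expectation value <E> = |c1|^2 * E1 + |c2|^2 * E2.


<E> = |c1|^2 * E1 + |c2|^2 * E2
= 0.272 * 2.31 + 0.728 * 3.8
= 0.6283 + 2.7664
= 3.3947 eV

3.3947


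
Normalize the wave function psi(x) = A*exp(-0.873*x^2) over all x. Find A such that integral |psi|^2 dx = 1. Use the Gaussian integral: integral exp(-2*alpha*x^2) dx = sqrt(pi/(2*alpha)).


integral |psi|^2 dx = A^2 * sqrt(pi/(2*alpha)) = 1
A^2 = sqrt(2*alpha/pi)
= sqrt(2 * 0.873 / pi)
= 0.745499
A = sqrt(0.745499)
= 0.8634

0.8634


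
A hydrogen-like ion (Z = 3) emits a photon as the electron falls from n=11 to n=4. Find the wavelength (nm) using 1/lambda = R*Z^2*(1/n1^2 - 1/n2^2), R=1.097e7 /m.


1/lambda = R * Z^2 * (1/n1^2 - 1/n2^2)
= 1.097e7 * 3^2 * (1/4^2 - 1/11^2)
= 1.097e7 * 9 * (0.0625 - 0.008264)
= 5.3547e+06 /m
lambda = 1 / 5.3547e+06
= 186.7527 nm

186.7527


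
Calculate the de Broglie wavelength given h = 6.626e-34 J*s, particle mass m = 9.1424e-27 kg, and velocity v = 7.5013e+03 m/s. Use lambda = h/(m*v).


lambda = h / (m * v)
= 6.626e-34 / (9.1424e-27 * 7.5013e+03)
= 6.626e-34 / 6.8580e-23
= 9.6617e-12 m

9.6617e-12


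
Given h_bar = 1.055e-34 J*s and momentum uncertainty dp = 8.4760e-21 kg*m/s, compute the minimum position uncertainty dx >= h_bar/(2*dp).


dx = h_bar / (2 * dp)
= 1.055e-34 / (2 * 8.4760e-21)
= 1.055e-34 / 1.6952e-20
= 6.2235e-15 m

6.2235e-15


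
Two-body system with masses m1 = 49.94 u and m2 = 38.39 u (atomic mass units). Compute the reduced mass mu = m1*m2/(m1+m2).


mu = m1 * m2 / (m1 + m2)
= 49.94 * 38.39 / (49.94 + 38.39)
= 1917.1966 / 88.33
= 21.7049 u

21.7049


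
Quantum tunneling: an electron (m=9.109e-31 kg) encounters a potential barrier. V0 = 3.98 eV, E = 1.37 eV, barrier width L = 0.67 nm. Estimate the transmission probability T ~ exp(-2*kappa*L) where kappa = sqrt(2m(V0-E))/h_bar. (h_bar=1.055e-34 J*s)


V0 - E = 2.61 eV = 4.1812e-19 J
kappa = sqrt(2 * m * (V0-E)) / h_bar
= sqrt(2 * 9.109e-31 * 4.1812e-19) / 1.055e-34
= 8.2727e+09 /m
2*kappa*L = 2 * 8.2727e+09 * 0.67e-9
= 11.0855
T = exp(-11.0855) = 1.533348e-05

1.533348e-05


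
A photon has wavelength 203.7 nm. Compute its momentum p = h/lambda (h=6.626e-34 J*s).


p = h / lambda
= 6.626e-34 / (203.7e-9)
= 6.626e-34 / 2.0370e-07
= 3.2528e-27 kg*m/s

3.2528e-27


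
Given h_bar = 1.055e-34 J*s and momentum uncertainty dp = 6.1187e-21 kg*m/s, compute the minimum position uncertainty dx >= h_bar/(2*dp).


dx = h_bar / (2 * dp)
= 1.055e-34 / (2 * 6.1187e-21)
= 1.055e-34 / 1.2237e-20
= 8.6211e-15 m

8.6211e-15


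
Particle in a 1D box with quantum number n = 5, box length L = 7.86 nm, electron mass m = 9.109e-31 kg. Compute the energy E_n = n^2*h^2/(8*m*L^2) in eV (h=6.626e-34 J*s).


E = n^2 * h^2 / (8 * m * L^2)
= 5^2 * (6.626e-34)^2 / (8 * 9.109e-31 * (7.86e-9)^2)
= 25 * 4.3904e-67 / (8 * 9.109e-31 * 6.1780e-17)
= 2.4380e-20 J
= 0.1522 eV

0.1522


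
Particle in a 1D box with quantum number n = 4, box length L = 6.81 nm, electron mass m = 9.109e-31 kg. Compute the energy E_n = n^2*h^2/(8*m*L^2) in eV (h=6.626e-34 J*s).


E = n^2 * h^2 / (8 * m * L^2)
= 4^2 * (6.626e-34)^2 / (8 * 9.109e-31 * (6.81e-9)^2)
= 16 * 4.3904e-67 / (8 * 9.109e-31 * 4.6376e-17)
= 2.0786e-20 J
= 0.1297 eV

0.1297


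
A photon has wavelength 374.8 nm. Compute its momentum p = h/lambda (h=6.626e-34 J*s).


p = h / lambda
= 6.626e-34 / (374.8e-9)
= 6.626e-34 / 3.7480e-07
= 1.7679e-27 kg*m/s

1.7679e-27


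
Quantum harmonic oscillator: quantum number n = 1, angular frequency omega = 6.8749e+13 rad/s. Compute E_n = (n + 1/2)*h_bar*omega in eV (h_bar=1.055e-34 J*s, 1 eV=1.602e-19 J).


E = (n + 1/2) * h_bar * omega
= (1 + 0.5) * 1.055e-34 * 6.8749e+13
= 1.5 * 7.2530e-21
= 1.0880e-20 J
= 0.0679 eV

0.0679


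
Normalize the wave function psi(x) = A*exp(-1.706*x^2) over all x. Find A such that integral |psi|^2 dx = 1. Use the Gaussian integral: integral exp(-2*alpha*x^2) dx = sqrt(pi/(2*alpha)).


integral |psi|^2 dx = A^2 * sqrt(pi/(2*alpha)) = 1
A^2 = sqrt(2*alpha/pi)
= sqrt(2 * 1.706 / pi)
= 1.042148
A = sqrt(1.042148)
= 1.0209

1.0209


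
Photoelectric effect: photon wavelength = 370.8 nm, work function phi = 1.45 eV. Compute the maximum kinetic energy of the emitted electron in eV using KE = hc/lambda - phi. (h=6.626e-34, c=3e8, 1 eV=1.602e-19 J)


E_photon = hc / lambda
= (6.626e-34)(3e8) / (370.8e-9)
= 5.3608e-19 J
= 3.3463 eV
KE = E_photon - phi
= 3.3463 - 1.45
= 1.8963 eV

1.8963


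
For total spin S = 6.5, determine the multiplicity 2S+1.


Spin multiplicity = 2S + 1
= 2 * 6.5 + 1
= 13.0 + 1
= 14

14


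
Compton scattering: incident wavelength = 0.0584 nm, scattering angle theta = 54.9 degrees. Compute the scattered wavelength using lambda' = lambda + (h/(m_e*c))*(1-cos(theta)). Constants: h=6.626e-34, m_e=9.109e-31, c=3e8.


Compton wavelength: h/(m_e*c) = 2.4247e-12 m
d_lambda = 2.4247e-12 * (1 - cos(54.9 deg))
= 2.4247e-12 * 0.424995
= 1.0305e-12 m = 0.00103 nm
lambda' = 0.0584 + 0.00103
= 0.05943 nm

0.05943


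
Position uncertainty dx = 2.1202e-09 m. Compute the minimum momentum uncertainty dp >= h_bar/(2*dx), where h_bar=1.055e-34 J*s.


dp = h_bar / (2 * dx)
= 1.055e-34 / (2 * 2.1202e-09)
= 1.055e-34 / 4.2404e-09
= 2.4880e-26 kg*m/s

2.4880e-26


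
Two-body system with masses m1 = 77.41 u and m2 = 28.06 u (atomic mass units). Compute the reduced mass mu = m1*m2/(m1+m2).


mu = m1 * m2 / (m1 + m2)
= 77.41 * 28.06 / (77.41 + 28.06)
= 2172.1246 / 105.47
= 20.5947 u

20.5947


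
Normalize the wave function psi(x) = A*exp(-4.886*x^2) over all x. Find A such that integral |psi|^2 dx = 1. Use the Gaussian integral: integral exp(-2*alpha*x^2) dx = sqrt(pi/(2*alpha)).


integral |psi|^2 dx = A^2 * sqrt(pi/(2*alpha)) = 1
A^2 = sqrt(2*alpha/pi)
= sqrt(2 * 4.886 / pi)
= 1.763668
A = sqrt(1.763668)
= 1.328

1.328


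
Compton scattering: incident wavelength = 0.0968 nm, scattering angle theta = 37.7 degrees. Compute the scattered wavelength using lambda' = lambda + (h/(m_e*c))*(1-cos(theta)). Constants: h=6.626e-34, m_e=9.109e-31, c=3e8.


Compton wavelength: h/(m_e*c) = 2.4247e-12 m
d_lambda = 2.4247e-12 * (1 - cos(37.7 deg))
= 2.4247e-12 * 0.208776
= 5.0622e-13 m = 0.000506 nm
lambda' = 0.0968 + 0.000506
= 0.097306 nm

0.097306


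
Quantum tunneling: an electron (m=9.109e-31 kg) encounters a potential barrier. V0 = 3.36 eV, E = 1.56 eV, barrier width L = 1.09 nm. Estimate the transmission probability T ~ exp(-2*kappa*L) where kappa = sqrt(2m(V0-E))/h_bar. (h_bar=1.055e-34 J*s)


V0 - E = 1.8 eV = 2.8836e-19 J
kappa = sqrt(2 * m * (V0-E)) / h_bar
= sqrt(2 * 9.109e-31 * 2.8836e-19) / 1.055e-34
= 6.8701e+09 /m
2*kappa*L = 2 * 6.8701e+09 * 1.09e-9
= 14.9769
T = exp(-14.9769) = 3.130513e-07

3.130513e-07


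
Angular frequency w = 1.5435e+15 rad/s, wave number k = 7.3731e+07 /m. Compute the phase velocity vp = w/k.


vp = w / k
= 1.5435e+15 / 7.3731e+07
= 2.0934e+07 m/s

2.0934e+07


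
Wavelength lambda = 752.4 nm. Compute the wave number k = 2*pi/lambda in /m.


k = 2 * pi / lambda
= 6.2832 / (752.4e-9)
= 6.2832 / 7.5240e-07
= 8.3509e+06 /m

8.3509e+06


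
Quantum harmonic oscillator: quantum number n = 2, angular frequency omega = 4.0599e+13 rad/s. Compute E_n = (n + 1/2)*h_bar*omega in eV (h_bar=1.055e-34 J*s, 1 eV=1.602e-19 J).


E = (n + 1/2) * h_bar * omega
= (2 + 0.5) * 1.055e-34 * 4.0599e+13
= 2.5 * 4.2832e-21
= 1.0708e-20 J
= 0.0668 eV

0.0668


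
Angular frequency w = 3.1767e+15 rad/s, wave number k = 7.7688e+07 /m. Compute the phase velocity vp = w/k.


vp = w / k
= 3.1767e+15 / 7.7688e+07
= 4.0890e+07 m/s

4.0890e+07


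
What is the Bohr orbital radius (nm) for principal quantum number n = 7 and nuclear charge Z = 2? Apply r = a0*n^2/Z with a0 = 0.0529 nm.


r = a0 * n^2 / Z
= 0.0529 * 7^2 / 2
= 0.0529 * 49 / 2
= 1.2961 nm

1.2961


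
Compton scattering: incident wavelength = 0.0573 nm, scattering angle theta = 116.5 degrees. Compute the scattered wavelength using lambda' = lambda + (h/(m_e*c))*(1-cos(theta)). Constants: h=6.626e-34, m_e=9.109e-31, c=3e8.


Compton wavelength: h/(m_e*c) = 2.4247e-12 m
d_lambda = 2.4247e-12 * (1 - cos(116.5 deg))
= 2.4247e-12 * 1.446198
= 3.5066e-12 m = 0.003507 nm
lambda' = 0.0573 + 0.003507
= 0.060807 nm

0.060807


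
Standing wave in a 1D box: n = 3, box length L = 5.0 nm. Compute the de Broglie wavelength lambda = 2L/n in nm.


lambda = 2L / n
= 2 * 5.0 / 3
= 10.0 / 3
= 3.3333 nm

3.3333


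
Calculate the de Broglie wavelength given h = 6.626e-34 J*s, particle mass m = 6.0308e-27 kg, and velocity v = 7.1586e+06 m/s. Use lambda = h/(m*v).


lambda = h / (m * v)
= 6.626e-34 / (6.0308e-27 * 7.1586e+06)
= 6.626e-34 / 4.3172e-20
= 1.5348e-14 m

1.5348e-14


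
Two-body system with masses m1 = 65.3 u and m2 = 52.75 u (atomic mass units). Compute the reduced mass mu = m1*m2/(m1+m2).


mu = m1 * m2 / (m1 + m2)
= 65.3 * 52.75 / (65.3 + 52.75)
= 3444.575 / 118.05
= 29.1789 u

29.1789


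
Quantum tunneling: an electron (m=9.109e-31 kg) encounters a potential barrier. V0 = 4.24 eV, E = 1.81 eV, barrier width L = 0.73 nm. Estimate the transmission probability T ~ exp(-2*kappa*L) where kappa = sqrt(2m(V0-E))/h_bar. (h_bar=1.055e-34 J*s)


V0 - E = 2.43 eV = 3.8929e-19 J
kappa = sqrt(2 * m * (V0-E)) / h_bar
= sqrt(2 * 9.109e-31 * 3.8929e-19) / 1.055e-34
= 7.9824e+09 /m
2*kappa*L = 2 * 7.9824e+09 * 0.73e-9
= 11.6543
T = exp(-11.6543) = 8.681887e-06

8.681887e-06


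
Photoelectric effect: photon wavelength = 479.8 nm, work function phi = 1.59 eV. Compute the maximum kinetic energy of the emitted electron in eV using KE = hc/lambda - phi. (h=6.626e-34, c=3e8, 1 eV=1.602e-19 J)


E_photon = hc / lambda
= (6.626e-34)(3e8) / (479.8e-9)
= 4.1430e-19 J
= 2.5861 eV
KE = E_photon - phi
= 2.5861 - 1.59
= 0.9961 eV

0.9961


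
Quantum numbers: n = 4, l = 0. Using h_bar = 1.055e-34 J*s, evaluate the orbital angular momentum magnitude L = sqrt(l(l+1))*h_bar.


L = sqrt(l*(l+1)) * h_bar
= sqrt(0 * 1) * 1.055e-34
= sqrt(0) * 1.055e-34
= 0.0 * 1.055e-34
= 0.0000e+00 J*s

0.0000e+00


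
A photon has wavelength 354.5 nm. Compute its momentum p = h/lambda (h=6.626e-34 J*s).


p = h / lambda
= 6.626e-34 / (354.5e-9)
= 6.626e-34 / 3.5450e-07
= 1.8691e-27 kg*m/s

1.8691e-27


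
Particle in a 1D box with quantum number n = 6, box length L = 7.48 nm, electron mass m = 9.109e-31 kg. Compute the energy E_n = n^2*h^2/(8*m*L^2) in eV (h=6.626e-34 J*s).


E = n^2 * h^2 / (8 * m * L^2)
= 6^2 * (6.626e-34)^2 / (8 * 9.109e-31 * (7.48e-9)^2)
= 36 * 4.3904e-67 / (8 * 9.109e-31 * 5.5950e-17)
= 3.8765e-20 J
= 0.242 eV

0.242


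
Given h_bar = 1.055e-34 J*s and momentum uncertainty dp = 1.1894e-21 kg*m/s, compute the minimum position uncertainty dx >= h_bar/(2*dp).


dx = h_bar / (2 * dp)
= 1.055e-34 / (2 * 1.1894e-21)
= 1.055e-34 / 2.3788e-21
= 4.4350e-14 m

4.4350e-14


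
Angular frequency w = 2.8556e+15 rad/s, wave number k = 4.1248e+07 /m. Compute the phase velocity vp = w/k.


vp = w / k
= 2.8556e+15 / 4.1248e+07
= 6.9230e+07 m/s

6.9230e+07


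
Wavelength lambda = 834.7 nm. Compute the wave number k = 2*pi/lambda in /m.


k = 2 * pi / lambda
= 6.2832 / (834.7e-9)
= 6.2832 / 8.3470e-07
= 7.5275e+06 /m

7.5275e+06


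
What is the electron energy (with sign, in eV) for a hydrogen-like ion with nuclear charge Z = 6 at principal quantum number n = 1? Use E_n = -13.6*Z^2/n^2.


E_n = -13.6 * Z^2 / n^2
= -13.6 * 6^2 / 1^2
= -13.6 * 36 / 1
= -489.6 eV

-489.6


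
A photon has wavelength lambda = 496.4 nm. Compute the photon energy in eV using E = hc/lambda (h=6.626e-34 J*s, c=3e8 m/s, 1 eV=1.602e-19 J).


E = hc / lambda
= (6.626e-34)(3e8) / (496.4e-9)
= 1.9878e-25 / 4.9640e-07
= 4.0044e-19 J
Converting to eV: 4.0044e-19 / 1.602e-19
= 2.4996 eV

2.4996


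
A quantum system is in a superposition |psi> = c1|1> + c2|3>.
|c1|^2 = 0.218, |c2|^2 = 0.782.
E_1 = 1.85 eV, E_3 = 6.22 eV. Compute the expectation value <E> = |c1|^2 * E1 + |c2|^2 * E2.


<E> = |c1|^2 * E1 + |c2|^2 * E2
= 0.218 * 1.85 + 0.782 * 6.22
= 0.4033 + 4.864
= 5.2673 eV

5.2673


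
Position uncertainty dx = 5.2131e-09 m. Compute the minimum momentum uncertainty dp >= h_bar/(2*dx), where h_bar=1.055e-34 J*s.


dp = h_bar / (2 * dx)
= 1.055e-34 / (2 * 5.2131e-09)
= 1.055e-34 / 1.0426e-08
= 1.0119e-26 kg*m/s

1.0119e-26


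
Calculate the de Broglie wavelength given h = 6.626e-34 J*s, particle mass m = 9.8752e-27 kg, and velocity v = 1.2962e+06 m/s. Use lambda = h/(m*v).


lambda = h / (m * v)
= 6.626e-34 / (9.8752e-27 * 1.2962e+06)
= 6.626e-34 / 1.2800e-20
= 5.1765e-14 m

5.1765e-14


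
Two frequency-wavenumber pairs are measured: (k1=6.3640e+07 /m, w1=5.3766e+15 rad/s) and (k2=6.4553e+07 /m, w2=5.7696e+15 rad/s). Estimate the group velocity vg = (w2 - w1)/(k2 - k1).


vg = (w2 - w1) / (k2 - k1)
= (5.7696e+15 - 5.3766e+15) / (6.4553e+07 - 6.3640e+07)
= 3.9300e+14 / 9.1300e+05
= 4.3045e+08 m/s

4.3045e+08


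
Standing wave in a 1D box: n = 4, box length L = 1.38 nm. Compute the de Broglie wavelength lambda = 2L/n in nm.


lambda = 2L / n
= 2 * 1.38 / 4
= 2.76 / 4
= 0.69 nm

0.69


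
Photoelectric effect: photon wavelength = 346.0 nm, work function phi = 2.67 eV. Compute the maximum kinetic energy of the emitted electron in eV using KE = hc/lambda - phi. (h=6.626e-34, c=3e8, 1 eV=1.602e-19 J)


E_photon = hc / lambda
= (6.626e-34)(3e8) / (346.0e-9)
= 5.7451e-19 J
= 3.5862 eV
KE = E_photon - phi
= 3.5862 - 2.67
= 0.9162 eV

0.9162


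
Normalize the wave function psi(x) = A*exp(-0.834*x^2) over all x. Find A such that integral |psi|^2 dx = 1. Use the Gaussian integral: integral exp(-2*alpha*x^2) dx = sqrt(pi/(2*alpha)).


integral |psi|^2 dx = A^2 * sqrt(pi/(2*alpha)) = 1
A^2 = sqrt(2*alpha/pi)
= sqrt(2 * 0.834 / pi)
= 0.728657
A = sqrt(0.728657)
= 0.8536

0.8536


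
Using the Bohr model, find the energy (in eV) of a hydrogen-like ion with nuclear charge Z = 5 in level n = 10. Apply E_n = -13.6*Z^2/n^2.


E_n = -13.6 * Z^2 / n^2
= -13.6 * 5^2 / 10^2
= -13.6 * 25 / 100
= -3.4 eV

-3.4


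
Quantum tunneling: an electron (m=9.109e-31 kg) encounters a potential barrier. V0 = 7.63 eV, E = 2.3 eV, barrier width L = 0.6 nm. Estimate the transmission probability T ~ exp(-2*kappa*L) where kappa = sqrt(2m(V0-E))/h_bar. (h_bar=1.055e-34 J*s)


V0 - E = 5.33 eV = 8.5387e-19 J
kappa = sqrt(2 * m * (V0-E)) / h_bar
= sqrt(2 * 9.109e-31 * 8.5387e-19) / 1.055e-34
= 1.1822e+10 /m
2*kappa*L = 2 * 1.1822e+10 * 0.6e-9
= 14.1865
T = exp(-14.1865) = 6.900798e-07

6.900798e-07


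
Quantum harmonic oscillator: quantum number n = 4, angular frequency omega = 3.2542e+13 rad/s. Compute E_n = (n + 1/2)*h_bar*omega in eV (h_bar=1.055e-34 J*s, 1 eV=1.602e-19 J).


E = (n + 1/2) * h_bar * omega
= (4 + 0.5) * 1.055e-34 * 3.2542e+13
= 4.5 * 3.4332e-21
= 1.5449e-20 J
= 0.0964 eV

0.0964


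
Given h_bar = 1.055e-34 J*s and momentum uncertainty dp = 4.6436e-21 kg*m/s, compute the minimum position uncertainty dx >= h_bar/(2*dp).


dx = h_bar / (2 * dp)
= 1.055e-34 / (2 * 4.6436e-21)
= 1.055e-34 / 9.2872e-21
= 1.1360e-14 m

1.1360e-14


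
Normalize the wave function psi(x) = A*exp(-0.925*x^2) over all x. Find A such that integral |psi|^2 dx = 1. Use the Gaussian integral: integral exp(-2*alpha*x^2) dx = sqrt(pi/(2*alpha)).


integral |psi|^2 dx = A^2 * sqrt(pi/(2*alpha)) = 1
A^2 = sqrt(2*alpha/pi)
= sqrt(2 * 0.925 / pi)
= 0.767381
A = sqrt(0.767381)
= 0.876

0.876


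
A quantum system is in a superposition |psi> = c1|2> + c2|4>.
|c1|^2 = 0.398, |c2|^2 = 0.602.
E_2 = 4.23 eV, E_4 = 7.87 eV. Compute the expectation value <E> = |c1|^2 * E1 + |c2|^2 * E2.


<E> = |c1|^2 * E1 + |c2|^2 * E2
= 0.398 * 4.23 + 0.602 * 7.87
= 1.6835 + 4.7377
= 6.4213 eV

6.4213


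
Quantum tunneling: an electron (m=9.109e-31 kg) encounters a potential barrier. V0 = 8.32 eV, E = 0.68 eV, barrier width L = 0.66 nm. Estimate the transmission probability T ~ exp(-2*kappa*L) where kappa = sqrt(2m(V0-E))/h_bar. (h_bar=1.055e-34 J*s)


V0 - E = 7.64 eV = 1.2239e-18 J
kappa = sqrt(2 * m * (V0-E)) / h_bar
= sqrt(2 * 9.109e-31 * 1.2239e-18) / 1.055e-34
= 1.4154e+10 /m
2*kappa*L = 2 * 1.4154e+10 * 0.66e-9
= 18.6831
T = exp(-18.6831) = 7.691614e-09

7.691614e-09


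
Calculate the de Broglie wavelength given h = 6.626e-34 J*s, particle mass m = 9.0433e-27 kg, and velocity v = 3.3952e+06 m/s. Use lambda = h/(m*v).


lambda = h / (m * v)
= 6.626e-34 / (9.0433e-27 * 3.3952e+06)
= 6.626e-34 / 3.0704e-20
= 2.1580e-14 m

2.1580e-14


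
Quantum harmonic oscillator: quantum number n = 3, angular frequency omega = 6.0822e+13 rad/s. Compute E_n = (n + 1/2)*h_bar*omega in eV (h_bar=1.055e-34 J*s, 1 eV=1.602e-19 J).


E = (n + 1/2) * h_bar * omega
= (3 + 0.5) * 1.055e-34 * 6.0822e+13
= 3.5 * 6.4167e-21
= 2.2459e-20 J
= 0.1402 eV

0.1402


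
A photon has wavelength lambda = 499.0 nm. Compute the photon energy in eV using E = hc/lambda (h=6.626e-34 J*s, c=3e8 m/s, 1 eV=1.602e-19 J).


E = hc / lambda
= (6.626e-34)(3e8) / (499.0e-9)
= 1.9878e-25 / 4.9900e-07
= 3.9836e-19 J
Converting to eV: 3.9836e-19 / 1.602e-19
= 2.4866 eV

2.4866


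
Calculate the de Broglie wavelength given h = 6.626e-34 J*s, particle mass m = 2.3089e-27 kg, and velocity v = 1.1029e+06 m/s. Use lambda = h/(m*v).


lambda = h / (m * v)
= 6.626e-34 / (2.3089e-27 * 1.1029e+06)
= 6.626e-34 / 2.5465e-21
= 2.6020e-13 m

2.6020e-13


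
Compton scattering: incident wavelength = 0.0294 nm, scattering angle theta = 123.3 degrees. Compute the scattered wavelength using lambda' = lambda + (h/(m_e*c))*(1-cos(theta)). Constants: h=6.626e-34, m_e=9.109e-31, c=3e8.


Compton wavelength: h/(m_e*c) = 2.4247e-12 m
d_lambda = 2.4247e-12 * (1 - cos(123.3 deg))
= 2.4247e-12 * 1.549023
= 3.7559e-12 m = 0.003756 nm
lambda' = 0.0294 + 0.003756
= 0.033156 nm

0.033156


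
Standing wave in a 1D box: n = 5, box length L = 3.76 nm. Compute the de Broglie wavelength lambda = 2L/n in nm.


lambda = 2L / n
= 2 * 3.76 / 5
= 7.52 / 5
= 1.504 nm

1.504


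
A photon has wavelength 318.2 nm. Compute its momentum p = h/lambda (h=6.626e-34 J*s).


p = h / lambda
= 6.626e-34 / (318.2e-9)
= 6.626e-34 / 3.1820e-07
= 2.0823e-27 kg*m/s

2.0823e-27


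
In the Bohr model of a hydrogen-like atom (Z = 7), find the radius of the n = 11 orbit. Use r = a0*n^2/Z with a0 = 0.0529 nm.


r = a0 * n^2 / Z
= 0.0529 * 11^2 / 7
= 0.0529 * 121 / 7
= 0.9144 nm

0.9144


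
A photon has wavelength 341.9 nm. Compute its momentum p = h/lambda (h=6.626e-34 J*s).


p = h / lambda
= 6.626e-34 / (341.9e-9)
= 6.626e-34 / 3.4190e-07
= 1.9380e-27 kg*m/s

1.9380e-27
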